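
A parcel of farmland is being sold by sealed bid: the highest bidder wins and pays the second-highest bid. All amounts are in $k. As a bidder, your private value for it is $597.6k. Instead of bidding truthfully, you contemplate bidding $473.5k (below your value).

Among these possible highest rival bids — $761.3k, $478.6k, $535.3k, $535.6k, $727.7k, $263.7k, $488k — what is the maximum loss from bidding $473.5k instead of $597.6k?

$119k

$761.3k: same outcome either way → loss $0k.
$478.6k: truthful gives $119k, deviation gives $0k → loss $119k.
$535.3k: truthful gives $62.3k, deviation gives $0k → loss $62.3k.
$535.6k: truthful gives $62k, deviation gives $0k → loss $62k.
$727.7k: same outcome either way → loss $0k.
$263.7k: same outcome either way → loss $0k.
$488k: truthful gives $109.6k, deviation gives $0k → loss $109.6k.
Maximum loss: $119k.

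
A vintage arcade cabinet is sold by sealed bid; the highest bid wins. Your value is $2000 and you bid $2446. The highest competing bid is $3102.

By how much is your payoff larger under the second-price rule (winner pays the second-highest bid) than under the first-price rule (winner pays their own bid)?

Your bid $2446 is below $3102, so you lose under either rule.
Payoff is $0 in both cases; difference = $0.

$0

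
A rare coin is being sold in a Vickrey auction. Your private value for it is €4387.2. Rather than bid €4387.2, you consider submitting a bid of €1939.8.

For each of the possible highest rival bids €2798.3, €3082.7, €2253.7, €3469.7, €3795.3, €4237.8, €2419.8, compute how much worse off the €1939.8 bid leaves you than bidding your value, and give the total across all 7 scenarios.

€8653.1

The deviation costs you only when the competing bid falls strictly between €1939.8 and €4387.2; elsewhere both bids give the same outcome.
€2798.3: truthful payoff €1588.9, deviation payoff €0 → loss €1588.9.
€3082.7: truthful payoff €1304.5, deviation payoff €0 → loss €1304.5.
€2253.7: truthful payoff €2133.5, deviation payoff €0 → loss €2133.5.
€3469.7: truthful payoff €917.5, deviation payoff €0 → loss €917.5.
€3795.3: truthful payoff €591.9, deviation payoff €0 → loss €591.9.
€4237.8: truthful payoff €149.4, deviation payoff €0 → loss €149.4.
€2419.8: truthful payoff €1967.4, deviation payoff €0 → loss €1967.4.
Total loss = €1588.9 + €1304.5 + €2133.5 + €917.5 + €591.9 + €149.4 + €1967.4 = €8653.1.
Truthful bidding weakly dominates here: raising your bid can only win items priced above your value, and lowering it can only forfeit items priced below.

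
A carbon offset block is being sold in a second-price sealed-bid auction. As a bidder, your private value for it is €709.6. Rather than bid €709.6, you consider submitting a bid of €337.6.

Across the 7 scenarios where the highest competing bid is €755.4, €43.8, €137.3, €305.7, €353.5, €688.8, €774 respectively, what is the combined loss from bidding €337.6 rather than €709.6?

The deviation costs you only when the competing bid falls strictly between €337.6 and €709.6; elsewhere both bids give the same outcome.
€755.4: outcomes coincide → loss €0.
€43.8: outcomes coincide → loss €0.
€137.3: outcomes coincide → loss €0.
€305.7: outcomes coincide → loss €0.
€353.5: truthful payoff €356.1, deviation payoff €0 → loss €356.1.
€688.8: truthful payoff €20.8, deviation payoff €0 → loss €20.8.
€774: outcomes coincide → loss €0.
Total loss = €356.1 + €20.8 = €376.9.

€376.9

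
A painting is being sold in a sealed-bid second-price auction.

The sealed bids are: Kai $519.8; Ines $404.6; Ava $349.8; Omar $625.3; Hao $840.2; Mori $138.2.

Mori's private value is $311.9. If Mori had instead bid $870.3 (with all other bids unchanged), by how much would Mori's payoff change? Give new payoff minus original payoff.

−$528.3

The highest bid among the other bidders is $840.2; Mori's bid doesn't change that.
Original bid $138.2: Mori is not highest (top rival bid is $840.2); payoff $0.
Alternative bid $870.3: Mori is highest, pays the top rival bid $840.2; payoff $311.9 − $840.2 = −$528.3.
Change in payoff = −$528.3 − ($0) = −$528.3.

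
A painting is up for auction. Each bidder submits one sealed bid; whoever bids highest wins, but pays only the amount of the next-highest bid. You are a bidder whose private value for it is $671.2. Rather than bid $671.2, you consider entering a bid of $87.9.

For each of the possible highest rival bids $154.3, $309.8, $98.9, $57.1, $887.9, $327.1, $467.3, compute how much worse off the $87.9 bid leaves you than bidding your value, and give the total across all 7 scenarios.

The deviation costs you only when the competing bid falls strictly between $87.9 and $671.2; elsewhere both bids give the same outcome.
$154.3: truthful payoff $516.9, deviation payoff $0 → loss $516.9.
$309.8: truthful payoff $361.4, deviation payoff $0 → loss $361.4.
$98.9: truthful payoff $572.3, deviation payoff $0 → loss $572.3.
$57.1: outcomes coincide → loss $0.
$887.9: outcomes coincide → loss $0.
$327.1: truthful payoff $344.1, deviation payoff $0 → loss $344.1.
$467.3: truthful payoff $203.9, deviation payoff $0 → loss $203.9.
Total loss = $516.9 + $361.4 + $572.3 + $344.1 + $203.9 = $1998.6.

$1998.6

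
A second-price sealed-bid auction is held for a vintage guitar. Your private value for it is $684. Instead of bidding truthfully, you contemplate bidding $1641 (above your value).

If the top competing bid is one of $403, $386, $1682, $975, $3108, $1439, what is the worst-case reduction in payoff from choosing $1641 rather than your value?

$403: same outcome either way → loss $0.
$386: same outcome either way → loss $0.
$1682: same outcome either way → loss $0.
$975: truthful gives $0, deviation gives −$291 → loss $291.
$3108: same outcome either way → loss $0.
$1439: truthful gives $0, deviation gives −$755 → loss $755.
Maximum loss: $755.

$755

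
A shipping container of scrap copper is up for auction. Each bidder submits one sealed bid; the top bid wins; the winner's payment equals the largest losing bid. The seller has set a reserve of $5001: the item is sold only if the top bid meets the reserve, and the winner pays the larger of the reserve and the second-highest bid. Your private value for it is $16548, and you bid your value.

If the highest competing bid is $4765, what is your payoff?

Your bid $16548 is the highest and exceeds the reserve.
Price = max(second-highest bid, reserve) = max($4765, $5001) = $5001.
Payoff = $16548 − $5001 = $11547.

$11547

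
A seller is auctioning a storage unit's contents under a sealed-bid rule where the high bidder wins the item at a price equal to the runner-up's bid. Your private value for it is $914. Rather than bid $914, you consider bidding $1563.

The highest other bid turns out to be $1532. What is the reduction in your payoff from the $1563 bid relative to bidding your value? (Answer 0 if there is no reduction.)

Bidding your value $914: you lose (since $914 < $1532). Payoff $0.
Bidding $1563: you win and pay $1532. Payoff $914 − $1532 = −$618.
The competing bid $1532 lies between your value and your inflated bid, so overbidding wins an item priced above your value.
Loss from deviating = $0 − (−$618) = $618.

$618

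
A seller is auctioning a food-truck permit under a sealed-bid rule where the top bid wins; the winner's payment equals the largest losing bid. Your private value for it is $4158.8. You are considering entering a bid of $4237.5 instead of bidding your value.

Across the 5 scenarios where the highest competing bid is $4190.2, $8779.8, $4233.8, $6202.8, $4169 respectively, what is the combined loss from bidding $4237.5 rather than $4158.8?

The deviation costs you only when the competing bid falls strictly between $4158.8 and $4237.5; elsewhere both bids give the same outcome.
$4190.2: truthful payoff $0, deviation payoff −$31.4 → loss $31.4.
$8779.8: outcomes coincide → loss $0.
$4233.8: truthful payoff $0, deviation payoff −$75 → loss $75.
$6202.8: outcomes coincide → loss $0.
$4169: truthful payoff $0, deviation payoff −$10.2 → loss $10.2.
Total loss = $31.4 + $75 + $10.2 = $116.6.

$116.6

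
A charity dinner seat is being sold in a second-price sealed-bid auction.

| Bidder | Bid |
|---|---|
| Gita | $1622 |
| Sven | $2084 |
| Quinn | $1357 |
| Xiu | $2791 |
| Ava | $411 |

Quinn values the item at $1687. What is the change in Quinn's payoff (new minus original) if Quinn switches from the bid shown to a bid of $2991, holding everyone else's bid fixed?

−$1104

The highest bid among the other bidders is $2791; Quinn's bid doesn't change that.
Original bid $1357: Quinn is not highest (top rival bid is $2791); payoff $0.
Alternative bid $2991: Quinn is highest, pays the top rival bid $2791; payoff $1687 − $2791 = −$1104.
Change in payoff = −$1104 − ($0) = −$1104.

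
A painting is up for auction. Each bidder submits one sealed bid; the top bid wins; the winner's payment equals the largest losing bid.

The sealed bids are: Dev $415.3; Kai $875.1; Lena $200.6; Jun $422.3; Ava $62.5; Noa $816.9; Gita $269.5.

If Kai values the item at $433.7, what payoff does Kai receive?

−$383.2

Highest bid: Kai at $875.1, so Kai wins.
Second-highest bid: Noa at $816.9 — that is the price the winner pays.
Kai's payoff = value − price = $433.7 − $816.9 = −$383.2.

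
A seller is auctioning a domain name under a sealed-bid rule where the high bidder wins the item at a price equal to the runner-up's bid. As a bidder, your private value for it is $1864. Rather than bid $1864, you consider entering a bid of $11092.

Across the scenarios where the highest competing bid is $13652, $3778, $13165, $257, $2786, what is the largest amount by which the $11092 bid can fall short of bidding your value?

$13652: same outcome either way → loss $0.
$3778: truthful gives $0, deviation gives −$1914 → loss $1914.
$13165: same outcome either way → loss $0.
$257: same outcome either way → loss $0.
$2786: truthful gives $0, deviation gives −$922 → loss $922.
Maximum loss: $1914.

$1914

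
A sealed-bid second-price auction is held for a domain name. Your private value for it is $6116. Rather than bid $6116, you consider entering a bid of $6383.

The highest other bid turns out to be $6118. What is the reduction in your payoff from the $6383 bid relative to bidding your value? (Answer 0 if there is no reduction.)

Bidding your value $6116: you lose (since $6116 < $6118). Payoff $0.
Bidding $6383: you win and pay $6118. Payoff $6116 − $6118 = −$2.
The competing bid $6118 lies between your value and your inflated bid, so overbidding wins an item priced above your value.
Loss from deviating = $0 − (−$2) = $2.

$2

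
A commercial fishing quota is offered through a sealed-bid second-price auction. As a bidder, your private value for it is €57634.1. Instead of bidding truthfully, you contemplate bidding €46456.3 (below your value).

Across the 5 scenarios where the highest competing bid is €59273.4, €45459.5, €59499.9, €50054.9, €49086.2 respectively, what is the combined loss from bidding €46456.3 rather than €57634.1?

€16127.1

The deviation costs you only when the competing bid falls strictly between €46456.3 and €57634.1; elsewhere both bids give the same outcome.
€59273.4: outcomes coincide → loss €0.
€45459.5: outcomes coincide → loss €0.
€59499.9: outcomes coincide → loss €0.
€50054.9: truthful payoff €7579.2, deviation payoff €0 → loss €7579.2.
€49086.2: truthful payoff €8547.9, deviation payoff €0 → loss €8547.9.
Total loss = €7579.2 + €8547.9 = €16127.1.
Truthful bidding weakly dominates here: raising your bid can only win items priced above your value, and lowering it can only forfeit items priced below.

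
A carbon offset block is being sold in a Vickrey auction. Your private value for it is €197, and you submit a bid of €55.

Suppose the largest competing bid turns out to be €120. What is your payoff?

Your bid €55 is below the highest competing bid €120, so you lose.
A losing bidder pays nothing and receives nothing: payoff = €0.

€0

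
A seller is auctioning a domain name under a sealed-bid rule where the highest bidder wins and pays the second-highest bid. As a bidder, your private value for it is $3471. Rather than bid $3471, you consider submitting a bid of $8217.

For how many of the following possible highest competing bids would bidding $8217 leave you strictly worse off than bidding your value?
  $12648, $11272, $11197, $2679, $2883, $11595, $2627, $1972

The deviation hurts exactly when the highest competing bid lies strictly between $3471 and $8217 — overbidding then wins at a price above your value.
$12648: above both → same outcome either way.
$11272: above both → same outcome either way.
$11197: above both → same outcome either way.
$2679: below both → same outcome either way.
$2883: below both → same outcome either way.
$11595: above both → same outcome either way.
$2627: below both → same outcome either way.
$1972: below both → same outcome either way.
Count: 0.

0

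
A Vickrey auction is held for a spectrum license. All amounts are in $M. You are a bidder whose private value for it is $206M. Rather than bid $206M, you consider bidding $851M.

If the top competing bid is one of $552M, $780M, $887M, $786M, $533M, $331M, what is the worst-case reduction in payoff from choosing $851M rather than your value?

$580M

$552M: truthful gives $0M, deviation gives −$346M → loss $346M.
$780M: truthful gives $0M, deviation gives −$574M → loss $574M.
$887M: same outcome either way → loss $0M.
$786M: truthful gives $0M, deviation gives −$580M → loss $580M.
$533M: truthful gives $0M, deviation gives −$327M → loss $327M.
$331M: truthful gives $0M, deviation gives −$125M → loss $125M.
Maximum loss: $580M.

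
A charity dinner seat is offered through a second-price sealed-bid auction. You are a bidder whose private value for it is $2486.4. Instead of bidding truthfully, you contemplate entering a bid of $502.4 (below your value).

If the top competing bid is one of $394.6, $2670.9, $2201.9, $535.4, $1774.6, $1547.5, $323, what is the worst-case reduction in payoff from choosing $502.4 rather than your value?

$1951

$394.6: same outcome either way → loss $0.
$2670.9: same outcome either way → loss $0.
$2201.9: truthful gives $284.5, deviation gives $0 → loss $284.5.
$535.4: truthful gives $1951, deviation gives $0 → loss $1951.
$1774.6: truthful gives $711.8, deviation gives $0 → loss $711.8.
$1547.5: truthful gives $938.9, deviation gives $0 → loss $938.9.
$323: same outcome either way → loss $0.
Maximum loss: $1951.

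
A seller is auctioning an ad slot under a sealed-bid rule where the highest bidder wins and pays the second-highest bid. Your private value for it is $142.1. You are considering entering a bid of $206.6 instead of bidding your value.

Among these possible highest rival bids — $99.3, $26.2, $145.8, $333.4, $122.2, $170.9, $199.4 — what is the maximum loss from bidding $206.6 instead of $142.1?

$99.3: same outcome either way → loss $0.
$26.2: same outcome either way → loss $0.
$145.8: truthful gives $0, deviation gives −$3.7 → loss $3.7.
$333.4: same outcome either way → loss $0.
$122.2: same outcome either way → loss $0.
$170.9: truthful gives $0, deviation gives −$28.8 → loss $28.8.
$199.4: truthful gives $0, deviation gives −$57.3 → loss $57.3.
Maximum loss: $57.3.

$57.3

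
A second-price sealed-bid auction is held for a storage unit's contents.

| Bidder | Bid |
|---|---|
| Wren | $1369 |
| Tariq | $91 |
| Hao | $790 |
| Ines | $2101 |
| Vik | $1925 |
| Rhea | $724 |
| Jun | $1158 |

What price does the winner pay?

Highest bid: Ines at $2101, so Ines wins.
Second-highest bid: Vik at $1925 — that is the price the winner pays.

$1925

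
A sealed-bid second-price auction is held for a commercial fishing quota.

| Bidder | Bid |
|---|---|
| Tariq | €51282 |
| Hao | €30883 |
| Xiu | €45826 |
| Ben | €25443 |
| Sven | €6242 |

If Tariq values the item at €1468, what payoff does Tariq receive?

Highest bid: Tariq at €51282, so Tariq wins.
Second-highest bid: Xiu at €45826 — that is the price the winner pays.
Tariq's payoff = value − price = €1468 − €45826 = −€44358.

−€44358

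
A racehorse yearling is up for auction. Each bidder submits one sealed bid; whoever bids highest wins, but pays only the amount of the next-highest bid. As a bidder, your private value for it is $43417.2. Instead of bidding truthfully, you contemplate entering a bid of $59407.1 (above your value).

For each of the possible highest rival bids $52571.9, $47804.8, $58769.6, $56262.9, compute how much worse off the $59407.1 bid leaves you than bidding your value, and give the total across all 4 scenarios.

$41740.4

The deviation costs you only when the competing bid falls strictly between $43417.2 and $59407.1; elsewhere both bids give the same outcome.
$52571.9: truthful payoff $0, deviation payoff −$9154.7 → loss $9154.7.
$47804.8: truthful payoff $0, deviation payoff −$4387.6 → loss $4387.6.
$58769.6: truthful payoff $0, deviation payoff −$15352.4 → loss $15352.4.
$56262.9: truthful payoff $0, deviation payoff −$12845.7 → loss $12845.7.
Total loss = $9154.7 + $4387.6 + $15352.4 + $12845.7 = $41740.4.
In a second-price auction your bid sets only whether you win, not what you pay, so bidding your true value is weakly dominant.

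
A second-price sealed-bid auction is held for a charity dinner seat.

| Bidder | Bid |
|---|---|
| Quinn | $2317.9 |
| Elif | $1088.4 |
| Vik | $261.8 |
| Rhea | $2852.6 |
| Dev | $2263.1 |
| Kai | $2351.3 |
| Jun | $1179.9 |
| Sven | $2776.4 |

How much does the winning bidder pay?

$2776.4

Highest bid: Rhea at $2852.6, so Rhea wins.
Second-highest bid: Sven at $2776.4 — that is the price the winner pays.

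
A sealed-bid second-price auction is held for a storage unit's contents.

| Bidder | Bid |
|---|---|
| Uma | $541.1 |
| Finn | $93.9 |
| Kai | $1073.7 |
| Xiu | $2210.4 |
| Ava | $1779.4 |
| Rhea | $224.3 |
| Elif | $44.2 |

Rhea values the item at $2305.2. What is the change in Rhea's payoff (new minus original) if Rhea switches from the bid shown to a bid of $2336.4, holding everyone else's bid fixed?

The highest bid among the other bidders is $2210.4; Rhea's bid doesn't change that.
Original bid $224.3: Rhea is not highest (top rival bid is $2210.4); payoff $0.
Alternative bid $2336.4: Rhea is highest, pays the top rival bid $2210.4; payoff $2305.2 − $2210.4 = $94.8.
Change in payoff = $94.8 − ($0) = $94.8.

$94.8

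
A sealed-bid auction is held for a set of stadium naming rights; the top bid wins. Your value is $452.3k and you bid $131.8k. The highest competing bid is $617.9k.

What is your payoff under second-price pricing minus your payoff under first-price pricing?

Your bid $131.8k is below $617.9k, so you lose under either rule.
Payoff is $0k in both cases; difference = $0k.

$0k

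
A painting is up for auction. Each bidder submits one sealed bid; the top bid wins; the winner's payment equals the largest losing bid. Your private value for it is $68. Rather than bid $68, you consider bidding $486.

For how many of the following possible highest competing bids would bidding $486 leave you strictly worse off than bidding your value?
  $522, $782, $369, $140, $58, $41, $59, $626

The deviation hurts exactly when the highest competing bid lies strictly between $68 and $486 — overbidding then wins at a price above your value.
$522: above both → same outcome either way.
$782: above both → same outcome either way.
$369: inside the interval → strictly worse (loss $301).
$140: inside the interval → strictly worse (loss $72).
$58: below both → same outcome either way.
$41: below both → same outcome either way.
$59: below both → same outcome either way.
$626: above both → same outcome either way.
Count: 2.

2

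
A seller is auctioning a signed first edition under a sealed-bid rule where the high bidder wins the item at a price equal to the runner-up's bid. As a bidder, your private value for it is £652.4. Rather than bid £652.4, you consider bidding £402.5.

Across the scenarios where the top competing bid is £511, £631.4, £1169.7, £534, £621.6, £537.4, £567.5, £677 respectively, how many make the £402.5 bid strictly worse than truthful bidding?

6

The deviation hurts exactly when the highest competing bid lies strictly between £402.5 and £652.4 — underbidding then forfeits a profitable win.
£511: inside the interval → strictly worse (loss £141.4).
£631.4: inside the interval → strictly worse (loss £21).
£1169.7: above both → same outcome either way.
£534: inside the interval → strictly worse (loss £118.4).
£621.6: inside the interval → strictly worse (loss £30.8).
£537.4: inside the interval → strictly worse (loss £115).
£567.5: inside the interval → strictly worse (loss £84.9).
£677: above both → same outcome either way.
Count: 6.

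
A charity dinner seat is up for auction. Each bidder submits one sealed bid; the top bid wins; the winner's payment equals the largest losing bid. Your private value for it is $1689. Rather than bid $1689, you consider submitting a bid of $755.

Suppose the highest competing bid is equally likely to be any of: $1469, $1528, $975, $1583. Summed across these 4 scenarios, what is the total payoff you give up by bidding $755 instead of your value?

$1201

The deviation costs you only when the competing bid falls strictly between $755 and $1689; elsewhere both bids give the same outcome.
$1469: truthful payoff $220, deviation payoff $0 → loss $220.
$1528: truthful payoff $161, deviation payoff $0 → loss $161.
$975: truthful payoff $714, deviation payoff $0 → loss $714.
$1583: truthful payoff $106, deviation payoff $0 → loss $106.
Total loss = $220 + $161 + $714 + $106 = $1201.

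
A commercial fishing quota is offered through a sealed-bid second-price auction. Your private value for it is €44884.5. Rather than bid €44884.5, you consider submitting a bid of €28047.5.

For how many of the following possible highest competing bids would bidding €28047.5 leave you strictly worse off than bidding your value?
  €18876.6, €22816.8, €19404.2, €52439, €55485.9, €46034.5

0

The deviation hurts exactly when the highest competing bid lies strictly between €28047.5 and €44884.5 — underbidding then forfeits a profitable win.
€18876.6: below both → same outcome either way.
€22816.8: below both → same outcome either way.
€19404.2: below both → same outcome either way.
€52439: above both → same outcome either way.
€55485.9: above both → same outcome either way.
€46034.5: above both → same outcome either way.
Count: 0.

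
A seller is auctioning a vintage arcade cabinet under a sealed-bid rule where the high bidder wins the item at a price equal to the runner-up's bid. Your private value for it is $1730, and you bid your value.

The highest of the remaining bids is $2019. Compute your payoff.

Your bid $1730 is below the highest competing bid $2019, so you lose.
A losing bidder pays nothing and receives nothing: payoff = $0.

$0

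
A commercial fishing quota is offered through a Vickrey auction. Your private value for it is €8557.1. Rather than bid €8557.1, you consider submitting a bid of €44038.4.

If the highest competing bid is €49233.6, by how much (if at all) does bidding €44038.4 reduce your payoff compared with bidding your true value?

Bidding your value €8557.1: you lose (since €8557.1 < €49233.6). Payoff €0.
Bidding €44038.4: you lose. Payoff €0.
Difference = €0 − €0 = €0; both bids lead to the same outcome because the competing bid is above both your value and your alternative bid.

€0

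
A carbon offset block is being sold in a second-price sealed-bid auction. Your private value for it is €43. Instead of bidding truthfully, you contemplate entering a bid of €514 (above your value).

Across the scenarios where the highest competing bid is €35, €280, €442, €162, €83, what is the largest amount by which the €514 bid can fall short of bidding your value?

€35: same outcome either way → loss €0.
€280: truthful gives €0, deviation gives −€237 → loss €237.
€442: truthful gives €0, deviation gives −€399 → loss €399.
€162: truthful gives €0, deviation gives −€119 → loss €119.
€83: truthful gives €0, deviation gives −€40 → loss €40.
Maximum loss: €399.

€399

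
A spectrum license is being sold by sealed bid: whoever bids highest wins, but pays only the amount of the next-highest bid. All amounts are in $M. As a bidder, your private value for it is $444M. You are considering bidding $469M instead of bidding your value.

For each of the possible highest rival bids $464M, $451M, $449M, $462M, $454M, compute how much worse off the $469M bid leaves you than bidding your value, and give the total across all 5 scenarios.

$60M

The deviation costs you only when the competing bid falls strictly between $444M and $469M; elsewhere both bids give the same outcome.
$464M: truthful payoff $0M, deviation payoff −$20M → loss $20M.
$451M: truthful payoff $0M, deviation payoff −$7M → loss $7M.
$449M: truthful payoff $0M, deviation payoff −$5M → loss $5M.
$462M: truthful payoff $0M, deviation payoff −$18M → loss $18M.
$454M: truthful payoff $0M, deviation payoff −$10M → loss $10M.
Total loss = $20M + $7M + $5M + $18M + $10M = $60M.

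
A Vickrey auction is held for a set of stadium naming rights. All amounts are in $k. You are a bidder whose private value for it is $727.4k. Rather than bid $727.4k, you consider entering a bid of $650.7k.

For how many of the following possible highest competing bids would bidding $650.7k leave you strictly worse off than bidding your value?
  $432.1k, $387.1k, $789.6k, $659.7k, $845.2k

The deviation hurts exactly when the highest competing bid lies strictly between $650.7k and $727.4k — underbidding then forfeits a profitable win.
$432.1k: below both → same outcome either way.
$387.1k: below both → same outcome either way.
$789.6k: above both → same outcome either way.
$659.7k: inside the interval → strictly worse (loss $67.7k).
$845.2k: above both → same outcome either way.
Count: 1.

1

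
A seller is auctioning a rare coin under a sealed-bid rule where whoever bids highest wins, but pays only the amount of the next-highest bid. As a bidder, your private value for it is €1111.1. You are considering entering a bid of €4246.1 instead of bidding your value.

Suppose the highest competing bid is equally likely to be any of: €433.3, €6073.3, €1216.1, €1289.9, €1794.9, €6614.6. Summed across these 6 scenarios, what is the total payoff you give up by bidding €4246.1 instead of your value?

The deviation costs you only when the competing bid falls strictly between €1111.1 and €4246.1; elsewhere both bids give the same outcome.
€433.3: outcomes coincide → loss €0.
€6073.3: outcomes coincide → loss €0.
€1216.1: truthful payoff €0, deviation payoff −€105 → loss €105.
€1289.9: truthful payoff €0, deviation payoff −€178.8 → loss €178.8.
€1794.9: truthful payoff €0, deviation payoff −€683.8 → loss €683.8.
€6614.6: outcomes coincide → loss €0.
Total loss = €105 + €178.8 + €683.8 = €967.6.

€967.6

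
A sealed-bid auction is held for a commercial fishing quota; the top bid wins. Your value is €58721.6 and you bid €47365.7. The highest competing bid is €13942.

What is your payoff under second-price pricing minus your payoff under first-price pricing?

€33423.7

You have the highest bid, so you win under either rule.
Second-price: pay €13942 → payoff €44779.6.
First-price: pay your own bid €47365.7 → payoff €11355.9.
Difference = €44779.6 − (€11355.9) = €33423.7.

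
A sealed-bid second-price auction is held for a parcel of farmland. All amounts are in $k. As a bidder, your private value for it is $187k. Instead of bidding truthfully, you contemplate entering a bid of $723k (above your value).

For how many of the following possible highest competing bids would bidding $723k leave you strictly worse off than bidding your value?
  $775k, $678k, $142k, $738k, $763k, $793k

The deviation hurts exactly when the highest competing bid lies strictly between $187k and $723k — overbidding then wins at a price above your value.
$775k: above both → same outcome either way.
$678k: inside the interval → strictly worse (loss $491k).
$142k: below both → same outcome either way.
$738k: above both → same outcome either way.
$763k: above both → same outcome either way.
$793k: above both → same outcome either way.
Count: 1.

1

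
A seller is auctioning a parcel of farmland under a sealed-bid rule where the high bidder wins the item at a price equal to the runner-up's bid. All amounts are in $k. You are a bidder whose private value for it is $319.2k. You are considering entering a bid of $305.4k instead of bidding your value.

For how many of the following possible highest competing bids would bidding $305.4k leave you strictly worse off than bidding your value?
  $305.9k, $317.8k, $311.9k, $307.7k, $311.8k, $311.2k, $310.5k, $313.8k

The deviation hurts exactly when the highest competing bid lies strictly between $305.4k and $319.2k — underbidding then forfeits a profitable win.
$305.9k: inside the interval → strictly worse (loss $13.3k).
$317.8k: inside the interval → strictly worse (loss $1.4k).
$311.9k: inside the interval → strictly worse (loss $7.3k).
$307.7k: inside the interval → strictly worse (loss $11.5k).
$311.8k: inside the interval → strictly worse (loss $7.4k).
$311.2k: inside the interval → strictly worse (loss $8k).
$310.5k: inside the interval → strictly worse (loss $8.7k).
$313.8k: inside the interval → strictly worse (loss $5.4k).
Count: 8.

8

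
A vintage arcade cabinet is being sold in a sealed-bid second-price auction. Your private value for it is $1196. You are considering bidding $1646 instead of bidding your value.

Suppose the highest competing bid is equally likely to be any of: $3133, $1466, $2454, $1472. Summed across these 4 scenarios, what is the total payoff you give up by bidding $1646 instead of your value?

$546

The deviation costs you only when the competing bid falls strictly between $1196 and $1646; elsewhere both bids give the same outcome.
$3133: outcomes coincide → loss $0.
$1466: truthful payoff $0, deviation payoff −$270 → loss $270.
$2454: outcomes coincide → loss $0.
$1472: truthful payoff $0, deviation payoff −$276 → loss $276.
Total loss = $270 + $276 = $546.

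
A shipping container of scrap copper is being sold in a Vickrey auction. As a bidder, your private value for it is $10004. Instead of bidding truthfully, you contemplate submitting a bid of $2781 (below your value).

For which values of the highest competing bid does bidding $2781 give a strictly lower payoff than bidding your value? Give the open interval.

If the competing bid is below $2781, both bids win at the same price — no difference.
If it is above $10004, both bids lose — no difference.
If it lies strictly between $2781 and $10004, bidding your value wins at a price below your value (positive payoff) while bidding $2781 loses (payoff 0).
So the deviation strictly hurts on the open interval ($2781, $10004).

($2781, $10004)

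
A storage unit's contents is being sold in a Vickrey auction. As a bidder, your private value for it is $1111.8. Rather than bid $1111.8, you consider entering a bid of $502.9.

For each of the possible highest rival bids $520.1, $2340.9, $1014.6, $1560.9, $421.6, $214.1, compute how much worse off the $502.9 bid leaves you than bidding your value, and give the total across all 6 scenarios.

The deviation costs you only when the competing bid falls strictly between $502.9 and $1111.8; elsewhere both bids give the same outcome.
$520.1: truthful payoff $591.7, deviation payoff $0 → loss $591.7.
$2340.9: outcomes coincide → loss $0.
$1014.6: truthful payoff $97.2, deviation payoff $0 → loss $97.2.
$1560.9: outcomes coincide → loss $0.
$421.6: outcomes coincide → loss $0.
$214.1: outcomes coincide → loss $0.
Total loss = $591.7 + $97.2 = $688.9.

$688.9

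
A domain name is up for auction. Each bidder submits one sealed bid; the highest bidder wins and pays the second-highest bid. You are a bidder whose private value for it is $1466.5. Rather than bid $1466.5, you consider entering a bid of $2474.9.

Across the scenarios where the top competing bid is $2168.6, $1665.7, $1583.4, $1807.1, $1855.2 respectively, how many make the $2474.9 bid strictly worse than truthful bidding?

5

The deviation hurts exactly when the highest competing bid lies strictly between $1466.5 and $2474.9 — overbidding then wins at a price above your value.
$2168.6: inside the interval → strictly worse (loss $702.1).
$1665.7: inside the interval → strictly worse (loss $199.2).
$1583.4: inside the interval → strictly worse (loss $116.9).
$1807.1: inside the interval → strictly worse (loss $340.6).
$1855.2: inside the interval → strictly worse (loss $388.7).
Count: 5.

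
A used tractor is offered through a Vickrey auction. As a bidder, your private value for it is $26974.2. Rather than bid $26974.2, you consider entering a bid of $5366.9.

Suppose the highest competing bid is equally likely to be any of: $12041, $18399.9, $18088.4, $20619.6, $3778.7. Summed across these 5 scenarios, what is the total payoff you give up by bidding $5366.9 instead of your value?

The deviation costs you only when the competing bid falls strictly between $5366.9 and $26974.2; elsewhere both bids give the same outcome.
$12041: truthful payoff $14933.2, deviation payoff $0 → loss $14933.2.
$18399.9: truthful payoff $8574.3, deviation payoff $0 → loss $8574.3.
$18088.4: truthful payoff $8885.8, deviation payoff $0 → loss $8885.8.
$20619.6: truthful payoff $6354.6, deviation payoff $0 → loss $6354.6.
$3778.7: outcomes coincide → loss $0.
Total loss = $14933.2 + $8574.3 + $8885.8 + $6354.6 = $38747.9.
In a second-price auction your bid sets only whether you win, not what you pay, so bidding your true value is weakly dominant.

$38747.9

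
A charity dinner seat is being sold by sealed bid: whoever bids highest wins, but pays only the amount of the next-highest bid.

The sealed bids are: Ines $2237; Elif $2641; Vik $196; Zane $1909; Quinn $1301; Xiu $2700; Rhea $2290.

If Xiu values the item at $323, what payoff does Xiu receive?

−$2318

Highest bid: Xiu at $2700, so Xiu wins.
Second-highest bid: Elif at $2641 — that is the price the winner pays.
Xiu's payoff = value − price = $323 − $2641 = −$2318.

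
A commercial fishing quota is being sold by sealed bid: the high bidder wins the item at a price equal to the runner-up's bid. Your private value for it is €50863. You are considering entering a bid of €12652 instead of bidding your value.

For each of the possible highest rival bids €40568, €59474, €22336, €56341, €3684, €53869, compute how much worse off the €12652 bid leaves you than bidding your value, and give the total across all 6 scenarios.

The deviation costs you only when the competing bid falls strictly between €12652 and €50863; elsewhere both bids give the same outcome.
€40568: truthful payoff €10295, deviation payoff €0 → loss €10295.
€59474: outcomes coincide → loss €0.
€22336: truthful payoff €28527, deviation payoff €0 → loss €28527.
€56341: outcomes coincide → loss €0.
€3684: outcomes coincide → loss €0.
€53869: outcomes coincide → loss €0.
Total loss = €10295 + €28527 = €38822.
Because the price is fixed by the runner-up's bid, deviating from your value can only change a good outcome into a bad one — never the reverse.

€38822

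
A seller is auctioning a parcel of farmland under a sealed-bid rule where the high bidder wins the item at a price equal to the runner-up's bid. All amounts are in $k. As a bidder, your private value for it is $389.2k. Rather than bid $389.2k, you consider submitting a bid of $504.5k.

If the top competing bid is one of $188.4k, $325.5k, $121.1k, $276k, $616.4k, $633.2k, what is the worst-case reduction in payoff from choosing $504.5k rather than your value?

$188.4k: same outcome either way → loss $0k.
$325.5k: same outcome either way → loss $0k.
$121.1k: same outcome either way → loss $0k.
$276k: same outcome either way → loss $0k.
$616.4k: same outcome either way → loss $0k.
$633.2k: same outcome either way → loss $0k.
Maximum loss: $0k.

$0k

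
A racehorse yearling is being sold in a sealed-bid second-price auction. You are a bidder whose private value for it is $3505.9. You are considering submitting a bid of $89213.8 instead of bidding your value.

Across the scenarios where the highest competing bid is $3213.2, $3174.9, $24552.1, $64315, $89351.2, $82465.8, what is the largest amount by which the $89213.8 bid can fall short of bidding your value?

$3213.2: same outcome either way → loss $0.
$3174.9: same outcome either way → loss $0.
$24552.1: truthful gives $0, deviation gives −$21046.2 → loss $21046.2.
$64315: truthful gives $0, deviation gives −$60809.1 → loss $60809.1.
$89351.2: same outcome either way → loss $0.
$82465.8: truthful gives $0, deviation gives −$78959.9 → loss $78959.9.
Maximum loss: $78959.9.

$78959.9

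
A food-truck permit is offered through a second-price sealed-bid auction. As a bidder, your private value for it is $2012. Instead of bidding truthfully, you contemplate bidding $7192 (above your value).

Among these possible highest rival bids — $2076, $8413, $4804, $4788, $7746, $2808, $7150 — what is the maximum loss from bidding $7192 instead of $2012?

$2076: truthful gives $0, deviation gives −$64 → loss $64.
$8413: same outcome either way → loss $0.
$4804: truthful gives $0, deviation gives −$2792 → loss $2792.
$4788: truthful gives $0, deviation gives −$2776 → loss $2776.
$7746: same outcome either way → loss $0.
$2808: truthful gives $0, deviation gives −$796 → loss $796.
$7150: truthful gives $0, deviation gives −$5138 → loss $5138.
Maximum loss: $5138.

$5138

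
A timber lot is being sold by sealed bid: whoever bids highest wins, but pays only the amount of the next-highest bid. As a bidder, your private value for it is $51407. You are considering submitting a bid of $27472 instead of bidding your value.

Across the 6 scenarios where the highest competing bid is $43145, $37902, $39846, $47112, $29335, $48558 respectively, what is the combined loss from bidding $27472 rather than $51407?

$62544

The deviation costs you only when the competing bid falls strictly between $27472 and $51407; elsewhere both bids give the same outcome.
$43145: truthful payoff $8262, deviation payoff $0 → loss $8262.
$37902: truthful payoff $13505, deviation payoff $0 → loss $13505.
$39846: truthful payoff $11561, deviation payoff $0 → loss $11561.
$47112: truthful payoff $4295, deviation payoff $0 → loss $4295.
$29335: truthful payoff $22072, deviation payoff $0 → loss $22072.
$48558: truthful payoff $2849, deviation payoff $0 → loss $2849.
Total loss = $8262 + $13505 + $11561 + $4295 + $22072 + $2849 = $62544.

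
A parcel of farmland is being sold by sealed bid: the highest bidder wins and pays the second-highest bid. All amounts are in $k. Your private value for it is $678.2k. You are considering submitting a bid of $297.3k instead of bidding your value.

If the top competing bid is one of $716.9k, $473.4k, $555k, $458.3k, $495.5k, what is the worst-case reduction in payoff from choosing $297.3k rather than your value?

$219.9k

$716.9k: same outcome either way → loss $0k.
$473.4k: truthful gives $204.8k, deviation gives $0k → loss $204.8k.
$555k: truthful gives $123.2k, deviation gives $0k → loss $123.2k.
$458.3k: truthful gives $219.9k, deviation gives $0k → loss $219.9k.
$495.5k: truthful gives $182.7k, deviation gives $0k → loss $182.7k.
Maximum loss: $219.9k.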